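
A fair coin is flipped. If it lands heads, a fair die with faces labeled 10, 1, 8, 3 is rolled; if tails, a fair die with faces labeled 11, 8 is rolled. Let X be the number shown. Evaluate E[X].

15/2

E[X | heads] = (10+1+8+3)/4 = 11/2.
E[X | tails] = (11+8)/2 = 19/2.
E[X] = (1/2)·(11/2) + (1/2)·(19/2) = 15/2.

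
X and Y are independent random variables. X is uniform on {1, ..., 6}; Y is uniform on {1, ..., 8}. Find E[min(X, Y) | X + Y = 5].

P(X + Y = 5) = 1/12.
Summing min(X,Y)·P(x,y) over outcomes with X + Y = 5 gives 1/8.
E[min(X, Y) | X + Y = 5] = (1/8) / (1/12) = 3/2.

3/2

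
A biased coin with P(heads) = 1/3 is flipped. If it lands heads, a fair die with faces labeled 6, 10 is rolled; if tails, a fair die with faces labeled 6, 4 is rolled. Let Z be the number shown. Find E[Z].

E[Z | heads] = (6+10)/2 = 8.
E[Z | tails] = (6+4)/2 = 5.
E[Z] = (1/3)·(8) + (2/3)·(5) = 6.

6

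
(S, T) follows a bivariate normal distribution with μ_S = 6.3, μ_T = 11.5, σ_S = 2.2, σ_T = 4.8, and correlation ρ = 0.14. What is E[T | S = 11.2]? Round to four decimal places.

12.9967

For a bivariate normal, E[T | S=x] = μ_T + ρ·(σ_T/σ_S)·(x − μ_S).
E[T | S=11.2] = 11.5 + (0.14)·(4.8/2.2)·(11.2 − (6.3)) = 11.5 + (0.30545)·(4.9) = 12.9967.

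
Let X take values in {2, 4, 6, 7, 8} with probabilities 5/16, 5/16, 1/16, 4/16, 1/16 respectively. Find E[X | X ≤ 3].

P(X ≤ 3) = 5/16.
Σ over the event: 2·5/16 = 5/8.
E[X | X ≤ 3] = (5/8) / (5/16) = 2.

2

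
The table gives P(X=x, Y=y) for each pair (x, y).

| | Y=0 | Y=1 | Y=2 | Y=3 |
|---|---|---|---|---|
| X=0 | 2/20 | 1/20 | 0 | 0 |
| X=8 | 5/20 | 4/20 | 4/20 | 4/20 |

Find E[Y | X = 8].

24/17

P(X = 8) = 17/20.
Σ Y·P over the event = 0·(5/20) + 1·(4/20) + 2·(4/20) + 3·(4/20) = 6/5.
E[Y | X = 8] = (6/5) / (17/20) = 24/17.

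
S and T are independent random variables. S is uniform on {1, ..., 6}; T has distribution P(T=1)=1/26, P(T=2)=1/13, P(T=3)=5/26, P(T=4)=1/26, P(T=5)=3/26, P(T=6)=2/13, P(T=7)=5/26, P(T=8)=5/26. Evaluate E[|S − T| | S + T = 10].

P(S + T = 10) = 3/26.
Summing |S−T|·P(x,y) over outcomes with S + T = 10 gives 5/13.
E[|S − T| | S + T = 10] = (5/13) / (3/26) = 10/3.

10/3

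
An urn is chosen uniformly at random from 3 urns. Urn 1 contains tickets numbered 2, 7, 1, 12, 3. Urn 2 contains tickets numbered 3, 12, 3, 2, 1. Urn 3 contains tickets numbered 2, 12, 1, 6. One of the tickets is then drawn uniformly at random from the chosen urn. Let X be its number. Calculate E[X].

289/60

E[X | urn 1] = (2+7+1+12+3)/5 = 5.
E[X | urn 2] = (3+12+3+2+1)/5 = 21/5.
E[X | urn 3] = (2+12+1+6)/4 = 21/4.
By the law of total expectation,
E[X] = (1/3)·(5) + (1/3)·(21/5) + (1/3)·(21/4) = 289/60.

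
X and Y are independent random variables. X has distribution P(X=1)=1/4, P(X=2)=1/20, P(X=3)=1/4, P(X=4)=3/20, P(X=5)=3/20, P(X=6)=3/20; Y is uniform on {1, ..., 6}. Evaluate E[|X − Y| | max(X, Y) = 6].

P(max(X, Y) = 6) = 7/24.
Summing |X−Y|·P(x,y) over outcomes with max(X, Y) = 6 gives 49/60.
E[|X − Y| | max(X, Y) = 6] = (49/60) / (7/24) = 14/5.

14/5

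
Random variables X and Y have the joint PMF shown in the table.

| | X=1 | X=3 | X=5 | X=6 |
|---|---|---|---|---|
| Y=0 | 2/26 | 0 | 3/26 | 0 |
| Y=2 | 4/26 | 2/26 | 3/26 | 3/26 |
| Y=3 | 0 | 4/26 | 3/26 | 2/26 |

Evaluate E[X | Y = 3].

P(Y = 3) = 9/26.
Σ X·P over the event = 3·(4/26) + 5·(3/26) + 6·(2/26) = 3/2.
E[X | Y = 3] = (3/2) / (9/26) = 13/3.

13/3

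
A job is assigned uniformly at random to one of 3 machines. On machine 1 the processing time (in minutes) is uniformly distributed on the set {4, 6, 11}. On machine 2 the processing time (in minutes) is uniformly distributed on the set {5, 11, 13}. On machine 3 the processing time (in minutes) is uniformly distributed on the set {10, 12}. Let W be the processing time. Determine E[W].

E[W | machine 1] = (4+6+11)/3 = 7.
E[W | machine 2] = (5+11+13)/3 = 29/3.
E[W | machine 3] = (10+12)/2 = 11.
By the law of total expectation,
E[W] = (1/3)·(7) + (1/3)·(29/3) + (1/3)·(11) = 83/9.

83/9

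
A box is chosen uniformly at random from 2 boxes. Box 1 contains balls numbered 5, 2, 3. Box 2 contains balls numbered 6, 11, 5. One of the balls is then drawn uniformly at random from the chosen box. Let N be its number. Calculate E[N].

16/3

E[N | box 1] = (5+2+3)/3 = 10/3.
E[N | box 2] = (6+11+5)/3 = 22/3.
By the law of total expectation,
E[N] = (1/2)·(10/3) + (1/2)·(22/3) = 16/3.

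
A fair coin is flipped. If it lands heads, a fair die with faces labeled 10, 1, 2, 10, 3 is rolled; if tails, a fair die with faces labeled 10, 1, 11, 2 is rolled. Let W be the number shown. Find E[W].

28/5

E[W | heads] = (10+1+2+10+3)/5 = 26/5.
E[W | tails] = (10+1+11+2)/4 = 6.
By the law of total expectation,
E[W] = (1/2)·(26/5) + (1/2)·(6) = 28/5.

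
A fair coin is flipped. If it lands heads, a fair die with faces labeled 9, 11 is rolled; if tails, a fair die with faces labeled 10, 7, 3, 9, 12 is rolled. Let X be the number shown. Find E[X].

E[X | heads] = (9+11)/2 = 10.
E[X | tails] = (10+7+3+9+12)/5 = 41/5.
By the law of total expectation,
E[X] = (1/2)·(10) + (1/2)·(41/5) = 91/10.

91/10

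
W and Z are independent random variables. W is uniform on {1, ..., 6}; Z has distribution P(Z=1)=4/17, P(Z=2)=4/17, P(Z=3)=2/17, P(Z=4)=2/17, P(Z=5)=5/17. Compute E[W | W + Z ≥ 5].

319/80

P(W + Z ≥ 5) = 40/51.
Summing W·P(x,y) over outcomes with W + Z ≥ 5 gives 319/102.
E[W | W + Z ≥ 5] = (319/102) / (40/51) = 319/80.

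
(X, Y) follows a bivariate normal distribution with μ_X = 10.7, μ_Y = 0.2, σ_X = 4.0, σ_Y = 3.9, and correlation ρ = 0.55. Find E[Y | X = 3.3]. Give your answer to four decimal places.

E[Y | X=x] = μ_Y + ρ(σ_Y/σ_X)(x − μ_X) for jointly normal variables.
E[Y | X=3.3] = 0.2 + (0.55)·(3.9/4.0)·(3.3 − (10.7)) = 0.2 + (0.53625)·(-7.4) = -3.7683.

-3.7683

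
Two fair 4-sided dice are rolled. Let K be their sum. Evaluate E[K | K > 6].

22/3

P(K > 6) = 3/16.
Σ over the event: 7·1/8 + 8·1/16 = 11/8.
E[K | K > 6] = (11/8) / (3/16) = 22/3.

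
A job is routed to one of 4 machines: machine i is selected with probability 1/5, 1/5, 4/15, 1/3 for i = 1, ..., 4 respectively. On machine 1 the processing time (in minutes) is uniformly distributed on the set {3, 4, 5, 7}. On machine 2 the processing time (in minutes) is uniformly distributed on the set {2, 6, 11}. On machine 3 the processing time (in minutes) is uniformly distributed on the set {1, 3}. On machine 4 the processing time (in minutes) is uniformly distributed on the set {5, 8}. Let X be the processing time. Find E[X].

59/12

E[X | machine 1] = (3+4+5+7)/4 = 19/4.
E[X | machine 2] = (2+6+11)/3 = 19/3.
E[X | machine 3] = (1+3)/2 = 2.
E[X | machine 4] = (5+8)/2 = 13/2.
E[X] = (1/5)·(19/4) + (1/5)·(19/3) + (4/15)·(2) + (1/3)·(13/2) = 59/12.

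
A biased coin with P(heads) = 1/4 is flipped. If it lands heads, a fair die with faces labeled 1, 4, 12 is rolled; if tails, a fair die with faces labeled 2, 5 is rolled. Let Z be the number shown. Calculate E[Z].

97/24

E[Z | heads] = (1+4+12)/3 = 17/3.
E[Z | tails] = (2+5)/2 = 7/2.
E[Z] = (1/4)·(17/3) + (3/4)·(7/2) = 97/24.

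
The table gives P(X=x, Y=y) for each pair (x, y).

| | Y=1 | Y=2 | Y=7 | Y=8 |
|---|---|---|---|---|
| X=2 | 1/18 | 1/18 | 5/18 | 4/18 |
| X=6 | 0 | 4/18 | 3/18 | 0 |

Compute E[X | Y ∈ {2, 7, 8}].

P(Y ∈ {2, 7, 8}) = 17/18.
Summing X·P(X=x,Y=y) over the conditioning event gives 31/9.
E[X | Y ∈ {2, 7, 8}] = (31/9) / (17/18) = 62/17.

62/17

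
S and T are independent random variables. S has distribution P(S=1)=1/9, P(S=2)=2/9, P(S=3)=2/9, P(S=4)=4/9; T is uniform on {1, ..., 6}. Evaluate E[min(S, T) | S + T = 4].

7/5

P(S + T = 4) = 5/54.
Summing min(S,T)·P(x,y) over outcomes with S + T = 4 gives 7/54.
E[min(S, T) | S + T = 4] = (7/54) / (5/54) = 7/5.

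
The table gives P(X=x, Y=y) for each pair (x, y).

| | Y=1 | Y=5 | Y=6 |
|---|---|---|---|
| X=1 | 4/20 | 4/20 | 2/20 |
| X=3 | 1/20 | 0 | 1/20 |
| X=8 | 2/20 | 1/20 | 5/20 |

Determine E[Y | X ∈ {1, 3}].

43/12

P(X ∈ {1, 3}) = 3/5.
Σ Y·P over the event = 1·(4/20) + 5·(4/20) + 6·(2/20) + 1·(1/20) + 6·(1/20) = 43/20.
E[Y | X ∈ {1, 3}] = (43/20) / (3/5) = 43/12.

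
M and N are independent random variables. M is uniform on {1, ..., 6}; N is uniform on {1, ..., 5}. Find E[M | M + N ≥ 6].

P(M + N ≥ 6) = 2/3.
Summing M·P(x,y) over outcomes with M + N ≥ 6 gives 17/6.
E[M | M + N ≥ 6] = (17/6) / (2/3) = 17/4.

17/4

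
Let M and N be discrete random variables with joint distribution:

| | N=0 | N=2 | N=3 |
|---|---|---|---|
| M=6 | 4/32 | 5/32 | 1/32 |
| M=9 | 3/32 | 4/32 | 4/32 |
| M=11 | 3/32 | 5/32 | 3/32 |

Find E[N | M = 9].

20/11

P(M = 9) = 11/32.
Σ N·P over the event = 0·(3/32) + 2·(4/32) + 3·(4/32) = 5/8.
E[N | M = 9] = (5/8) / (11/32) = 20/11.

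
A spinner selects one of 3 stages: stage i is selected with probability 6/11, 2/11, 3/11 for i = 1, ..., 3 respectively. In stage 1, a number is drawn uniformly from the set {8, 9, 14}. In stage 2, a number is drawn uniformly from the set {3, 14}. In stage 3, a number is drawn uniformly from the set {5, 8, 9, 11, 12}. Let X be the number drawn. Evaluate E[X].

E[X | stage 1] = (8+9+14)/3 = 31/3.
E[X | stage 2] = (3+14)/2 = 17/2.
E[X | stage 3] = (5+8+9+11+12)/5 = 9.
By the law of total expectation,
E[X] = (6/11)·(31/3) + (2/11)·(17/2) + (3/11)·(9) = 106/11.

106/11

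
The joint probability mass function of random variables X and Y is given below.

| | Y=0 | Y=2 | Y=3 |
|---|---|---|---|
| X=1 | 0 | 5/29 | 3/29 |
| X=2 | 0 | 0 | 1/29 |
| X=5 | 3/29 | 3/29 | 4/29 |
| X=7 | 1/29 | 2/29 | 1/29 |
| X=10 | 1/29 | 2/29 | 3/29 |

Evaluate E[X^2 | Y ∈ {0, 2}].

602/17

P(Y ∈ {0, 2}) = 17/29.
Σ X^2·P over the event = 1·(5/29) + 25·(3/29) + 25·(3/29) + 49·(1/29) + 49·(2/29) + 100·(1/29) + 100·(2/29) = 602/29.
E[X^2 | Y ∈ {0, 2}] = (602/29) / (17/29) = 602/17.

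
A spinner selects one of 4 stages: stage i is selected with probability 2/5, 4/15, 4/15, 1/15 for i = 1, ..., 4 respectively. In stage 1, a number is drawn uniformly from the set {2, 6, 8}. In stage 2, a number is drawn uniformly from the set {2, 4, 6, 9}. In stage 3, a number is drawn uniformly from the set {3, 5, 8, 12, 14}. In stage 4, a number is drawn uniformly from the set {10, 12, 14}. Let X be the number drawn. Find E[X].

493/75

E[X | stage 1] = (2+6+8)/3 = 16/3.
E[X | stage 2] = (2+4+6+9)/4 = 21/4.
E[X | stage 3] = (3+5+8+12+14)/5 = 42/5.
E[X | stage 4] = (10+12+14)/3 = 12.
E[X] = (2/5)·(16/3) + (4/15)·(21/4) + (4/15)·(42/5) + (1/15)·(12) = 493/75.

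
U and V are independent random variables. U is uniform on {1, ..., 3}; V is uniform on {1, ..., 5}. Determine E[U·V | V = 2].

4

P(V = 2) = 1/5.
Summing UV·P(x,y) over outcomes with V = 2 gives 4/5.
E[U·V | V = 2] = (4/5) / (1/5) = 4.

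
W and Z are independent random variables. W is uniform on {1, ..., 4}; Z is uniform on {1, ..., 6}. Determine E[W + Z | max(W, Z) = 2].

10/3

Outcomes with max(W, Z) = 2: (1,2), (2,1), (2,2), each with probability 1/24.
E[W + Z | max(W, Z) = 2] = (3 + 3 + 4) / 3 = 10/3.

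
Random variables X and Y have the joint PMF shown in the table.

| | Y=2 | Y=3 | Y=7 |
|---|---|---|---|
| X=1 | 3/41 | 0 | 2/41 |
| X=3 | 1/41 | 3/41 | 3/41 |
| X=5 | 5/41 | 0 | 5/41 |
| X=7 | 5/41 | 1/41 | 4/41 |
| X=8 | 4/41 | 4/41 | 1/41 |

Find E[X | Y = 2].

P(Y = 2) = 18/41.
Summing X·P(X=x,Y=y) over the conditioning event gives 98/41.
E[X | Y = 2] = (98/41) / (18/41) = 49/9.

49/9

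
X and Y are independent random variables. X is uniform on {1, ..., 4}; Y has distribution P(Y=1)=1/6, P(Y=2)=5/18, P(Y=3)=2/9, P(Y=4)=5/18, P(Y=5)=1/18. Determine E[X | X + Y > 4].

P(X + Y > 4) = 49/72.
Summing X·P(x,y) over outcomes with X + Y > 4 gives 143/72.
E[X | X + Y > 4] = (143/72) / (49/72) = 143/49.

143/49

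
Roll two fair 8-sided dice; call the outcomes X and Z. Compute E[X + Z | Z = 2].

13/2

Outcomes with Z = 2: (1,2), (2,2), (3,2), (4,2), (5,2), (6,2), (7,2), (8,2), each with probability 1/64.
E[X + Z | Z = 2] = (3 + 4 + 5 + 6 + 7 + 8 + 9 + 10) / 8 = 13/2.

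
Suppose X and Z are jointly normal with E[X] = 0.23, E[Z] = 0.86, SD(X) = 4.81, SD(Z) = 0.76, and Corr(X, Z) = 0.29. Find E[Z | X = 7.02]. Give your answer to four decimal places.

1.1711

The regression of Z on X has slope ρ·σ_Z/σ_X and passes through (μ_X, μ_Z).
E[Z | X=7.02] = 0.86 + (0.29)·(0.76/4.81)·(7.02 − (0.23)) = 0.86 + (0.045821)·(6.79) = 1.1711.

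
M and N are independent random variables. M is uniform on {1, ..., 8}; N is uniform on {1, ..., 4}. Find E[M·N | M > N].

295/22

P(M > N) = 11/16.
Summing MN·P(x,y) over outcomes with M > N gives 295/32.
E[M·N | M > N] = (295/32) / (11/16) = 295/22.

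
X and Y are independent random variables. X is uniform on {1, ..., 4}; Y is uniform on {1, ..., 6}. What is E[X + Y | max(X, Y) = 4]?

Outcomes with max(X, Y) = 4: (1,4), (2,4), (3,4), (4,1), (4,2), (4,3), (4,4), each with probability 1/24.
E[X + Y | max(X, Y) = 4] = (5 + 6 + 7 + 5 + 6 + 7 + 8) / 7 = 44/7.

44/7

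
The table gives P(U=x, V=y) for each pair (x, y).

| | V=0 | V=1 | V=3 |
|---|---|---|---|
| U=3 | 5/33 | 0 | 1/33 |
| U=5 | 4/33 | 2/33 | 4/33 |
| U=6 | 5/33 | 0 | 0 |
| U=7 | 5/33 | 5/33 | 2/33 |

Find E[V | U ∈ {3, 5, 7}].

P(U ∈ {3, 5, 7}) = 28/33.
Σ V·P over the event = 0·(5/33) + 3·(1/33) + 0·(4/33) + 1·(2/33) + 3·(4/33) + 0·(5/33) + 1·(5/33) + 3·(2/33) = 28/33.
E[V | U ∈ {3, 5, 7}] = (28/33) / (28/33) = 1.

1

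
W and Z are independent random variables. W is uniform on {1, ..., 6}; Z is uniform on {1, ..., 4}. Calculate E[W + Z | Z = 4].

P(Z = 4) = 1/4.
Summing (W+Z)·P(x,y) over outcomes with Z = 4 gives 15/8.
E[W + Z | Z = 4] = (15/8) / (1/4) = 15/2.

15/2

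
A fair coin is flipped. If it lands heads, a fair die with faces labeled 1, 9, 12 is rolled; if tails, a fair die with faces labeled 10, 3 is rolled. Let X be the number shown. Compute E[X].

E[X | heads] = (1+9+12)/3 = 22/3.
E[X | tails] = (10+3)/2 = 13/2.
By the law of total expectation,
E[X] = (1/2)·(22/3) + (1/2)·(13/2) = 83/12.

83/12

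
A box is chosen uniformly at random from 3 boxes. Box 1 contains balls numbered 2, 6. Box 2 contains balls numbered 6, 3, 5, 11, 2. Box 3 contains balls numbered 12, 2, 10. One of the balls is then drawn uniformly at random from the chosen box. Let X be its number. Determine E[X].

29/5

E[X | box 1] = (2+6)/2 = 4.
E[X | box 2] = (6+3+5+11+2)/5 = 27/5.
E[X | box 3] = (12+2+10)/3 = 8.
By the law of total expectation,
E[X] = (1/3)·(4) + (1/3)·(27/5) + (1/3)·(8) = 29/5.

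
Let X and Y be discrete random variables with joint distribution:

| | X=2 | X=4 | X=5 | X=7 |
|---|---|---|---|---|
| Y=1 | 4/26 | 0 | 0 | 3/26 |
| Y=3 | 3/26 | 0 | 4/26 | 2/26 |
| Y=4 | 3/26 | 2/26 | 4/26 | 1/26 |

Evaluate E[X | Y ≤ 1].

P(Y ≤ 1) = 7/26.
Σ X·P over the event = 2·(4/26) + 7·(3/26) = 29/26.
E[X | Y ≤ 1] = (29/26) / (7/26) = 29/7.

29/7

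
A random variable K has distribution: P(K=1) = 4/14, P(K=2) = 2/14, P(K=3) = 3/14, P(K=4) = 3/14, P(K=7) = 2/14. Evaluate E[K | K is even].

16/5

P(K is even) = 5/14.
Σ over the event: 2·1/7 + 4·3/14 = 8/7.
E[K | K is even] = (8/7) / (5/14) = 16/5.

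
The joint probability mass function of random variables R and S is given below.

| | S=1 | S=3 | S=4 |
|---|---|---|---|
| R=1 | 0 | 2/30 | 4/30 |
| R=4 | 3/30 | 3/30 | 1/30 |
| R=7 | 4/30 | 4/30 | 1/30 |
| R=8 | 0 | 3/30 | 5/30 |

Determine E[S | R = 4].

16/7

P(R = 4) = 7/30.
Σ S·P over the event = 1·(3/30) + 3·(3/30) + 4·(1/30) = 8/15.
E[S | R = 4] = (8/15) / (7/30) = 16/7.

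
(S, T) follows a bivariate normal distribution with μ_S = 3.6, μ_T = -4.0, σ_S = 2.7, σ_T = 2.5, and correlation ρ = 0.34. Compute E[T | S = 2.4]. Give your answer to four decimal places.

-4.3778

For a bivariate normal, E[T | S=x] = μ_T + ρ·(σ_T/σ_S)·(x − μ_S).
E[T | S=2.4] = -4.0 + (0.34)·(2.5/2.7)·(2.4 − (3.6)) = -4.0 + (0.31481)·(-1.2) = -4.3778.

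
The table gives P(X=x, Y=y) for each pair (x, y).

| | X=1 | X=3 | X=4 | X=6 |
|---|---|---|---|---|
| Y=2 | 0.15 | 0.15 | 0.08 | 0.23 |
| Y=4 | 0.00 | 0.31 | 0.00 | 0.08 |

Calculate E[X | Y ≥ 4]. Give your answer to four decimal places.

3.6154

P(Y ≥ 4) = 0.39.
Summing X·P(X=x,Y=y) over the conditioning event gives 1.41.
E[X | Y ≥ 4] = (1.41) / (0.39) = 3.6154.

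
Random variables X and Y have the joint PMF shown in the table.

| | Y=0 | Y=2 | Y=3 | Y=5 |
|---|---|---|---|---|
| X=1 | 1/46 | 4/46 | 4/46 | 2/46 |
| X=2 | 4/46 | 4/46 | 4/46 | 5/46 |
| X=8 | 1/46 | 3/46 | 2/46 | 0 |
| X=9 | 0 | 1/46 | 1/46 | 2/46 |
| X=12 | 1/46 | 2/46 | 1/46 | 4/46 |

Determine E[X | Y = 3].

49/12

P(Y = 3) = 6/23.
Σ X·P over the event = 1·(4/46) + 2·(4/46) + 8·(2/46) + 9·(1/46) + 12·(1/46) = 49/46.
E[X | Y = 3] = (49/46) / (6/23) = 49/12.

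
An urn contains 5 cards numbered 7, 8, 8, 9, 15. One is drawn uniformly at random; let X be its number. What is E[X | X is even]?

P(X is even) = 2/5.
Σ over the event: 8·2/5 = 16/5.
E[X | X is even] = (16/5) / (2/5) = 8.

8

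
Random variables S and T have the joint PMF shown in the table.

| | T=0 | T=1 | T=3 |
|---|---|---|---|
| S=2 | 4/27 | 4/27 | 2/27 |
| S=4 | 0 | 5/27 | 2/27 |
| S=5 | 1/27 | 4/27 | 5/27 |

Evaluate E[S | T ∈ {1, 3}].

85/22

P(T ∈ {1, 3}) = 22/27.
Σ S·P over the event = 2·(4/27) + 2·(2/27) + 4·(5/27) + 4·(2/27) + 5·(4/27) + 5·(5/27) = 85/27.
E[S | T ∈ {1, 3}] = (85/27) / (22/27) = 85/22.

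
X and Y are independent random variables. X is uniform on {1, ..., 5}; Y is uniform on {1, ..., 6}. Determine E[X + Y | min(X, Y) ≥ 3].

P(min(X, Y) ≥ 3) = 2/5.
Summing (X+Y)·P(x,y) over outcomes with min(X, Y) ≥ 3 gives 17/5.
E[X + Y | min(X, Y) ≥ 3] = (17/5) / (2/5) = 17/2.

17/2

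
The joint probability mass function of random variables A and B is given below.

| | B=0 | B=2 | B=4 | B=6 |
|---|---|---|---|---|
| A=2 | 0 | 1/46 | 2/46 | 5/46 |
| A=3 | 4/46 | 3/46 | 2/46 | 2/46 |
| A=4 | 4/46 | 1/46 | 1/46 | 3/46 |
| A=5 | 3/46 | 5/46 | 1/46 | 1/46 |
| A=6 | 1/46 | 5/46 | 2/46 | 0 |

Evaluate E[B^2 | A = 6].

P(A = 6) = 4/23.
Σ B^2·P over the event = 0·(1/46) + 4·(5/46) + 16·(2/46) = 26/23.
E[B^2 | A = 6] = (26/23) / (4/23) = 13/2.

13/2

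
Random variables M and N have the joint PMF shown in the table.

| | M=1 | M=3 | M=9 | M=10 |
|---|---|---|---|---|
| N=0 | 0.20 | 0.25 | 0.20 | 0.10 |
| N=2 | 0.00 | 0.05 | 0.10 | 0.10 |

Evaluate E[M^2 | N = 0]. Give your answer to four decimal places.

38.2000

P(N = 0) = 0.75.
Σ M^2·P over the event = 1·(0.20) + 9·(0.25) + 81·(0.20) + 100·(0.10) = 28.65.
E[M^2 | N = 0] = (28.65) / (0.75) = 38.2000.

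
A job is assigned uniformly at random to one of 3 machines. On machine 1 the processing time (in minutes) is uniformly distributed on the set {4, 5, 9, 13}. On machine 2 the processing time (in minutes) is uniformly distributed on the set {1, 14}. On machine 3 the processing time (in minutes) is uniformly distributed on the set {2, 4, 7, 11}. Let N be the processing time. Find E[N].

85/12

E[N | machine 1] = (4+5+9+13)/4 = 31/4.
E[N | machine 2] = (1+14)/2 = 15/2.
E[N | machine 3] = (2+4+7+11)/4 = 6.
E[N] = (1/3)·(31/4) + (1/3)·(15/2) + (1/3)·(6) = 85/12.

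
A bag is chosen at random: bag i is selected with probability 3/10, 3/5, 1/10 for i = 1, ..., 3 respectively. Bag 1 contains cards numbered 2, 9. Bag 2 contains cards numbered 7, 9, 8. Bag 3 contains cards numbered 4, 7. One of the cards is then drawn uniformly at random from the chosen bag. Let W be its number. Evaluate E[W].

7

E[W | bag 1] = (2+9)/2 = 11/2.
E[W | bag 2] = (7+9+8)/3 = 8.
E[W | bag 3] = (4+7)/2 = 11/2.
By the law of total expectation,
E[W] = (3/10)·(11/2) + (3/5)·(8) + (1/10)·(11/2) = 7.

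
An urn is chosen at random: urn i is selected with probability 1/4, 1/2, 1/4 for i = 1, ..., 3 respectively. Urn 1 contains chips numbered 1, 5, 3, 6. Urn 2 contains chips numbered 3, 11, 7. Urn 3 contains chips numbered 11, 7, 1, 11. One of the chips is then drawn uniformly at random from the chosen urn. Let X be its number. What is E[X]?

101/16

E[X | urn 1] = (1+5+3+6)/4 = 15/4.
E[X | urn 2] = (3+11+7)/3 = 7.
E[X | urn 3] = (11+7+1+11)/4 = 15/2.
By the law of total expectation,
E[X] = (1/4)·(15/4) + (1/2)·(7) + (1/4)·(15/2) = 101/16.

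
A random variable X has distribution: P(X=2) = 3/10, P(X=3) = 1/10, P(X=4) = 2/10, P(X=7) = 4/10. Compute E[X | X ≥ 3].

39/7

P(X ≥ 3) = 7/10.
Σ over the event: 3·1/10 + 4·1/5 + 7·2/5 = 39/10.
E[X | X ≥ 3] = (39/10) / (7/10) = 39/7.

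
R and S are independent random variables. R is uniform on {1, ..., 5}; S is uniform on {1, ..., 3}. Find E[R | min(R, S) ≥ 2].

7/2

Outcomes with min(R, S) ≥ 2: (2,2), (2,3), (3,2), (3,3), (4,2), (4,3), (5,2), (5,3), each with probability 1/15.
E[R | min(R, S) ≥ 2] = (2 + 2 + 3 + 3 + 4 + 4 + 5 + 5) / 8 = 7/2.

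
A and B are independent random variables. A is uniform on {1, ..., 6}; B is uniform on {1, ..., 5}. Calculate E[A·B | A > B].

35/3

P(A > B) = 1/2.
Summing AB·P(x,y) over outcomes with A > B gives 35/6.
E[A·B | A > B] = (35/6) / (1/2) = 35/3.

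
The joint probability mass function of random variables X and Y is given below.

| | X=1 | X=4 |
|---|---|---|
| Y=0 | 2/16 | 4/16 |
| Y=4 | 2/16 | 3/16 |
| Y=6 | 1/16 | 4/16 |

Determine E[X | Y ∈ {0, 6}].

P(Y ∈ {0, 6}) = 11/16.
Σ X·P over the event = 1·(2/16) + 1·(1/16) + 4·(4/16) + 4·(4/16) = 35/16.
E[X | Y ∈ {0, 6}] = (35/16) / (11/16) = 35/11.

35/11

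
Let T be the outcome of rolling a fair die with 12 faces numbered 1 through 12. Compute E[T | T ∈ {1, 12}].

P(T ∈ {1, 12}) = 1/6.
Σ over the event: 1·1/12 + 12·1/12 = 13/12.
E[T | T ∈ {1, 12}] = (13/12) / (1/6) = 13/2.

13/2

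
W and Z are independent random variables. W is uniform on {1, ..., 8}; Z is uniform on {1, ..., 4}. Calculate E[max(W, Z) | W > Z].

62/11

P(W > Z) = 11/16.
Summing max(W,Z)·P(x,y) over outcomes with W > Z gives 31/8.
E[max(W, Z) | W > Z] = (31/8) / (11/16) = 62/11.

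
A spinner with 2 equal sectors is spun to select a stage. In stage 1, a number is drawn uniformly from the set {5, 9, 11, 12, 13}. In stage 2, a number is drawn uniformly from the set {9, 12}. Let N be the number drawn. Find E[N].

E[N | stage 1] = (5+9+11+12+13)/5 = 10.
E[N | stage 2] = (9+12)/2 = 21/2.
By the law of total expectation,
E[N] = (1/2)·(10) + (1/2)·(21/2) = 41/4.

41/4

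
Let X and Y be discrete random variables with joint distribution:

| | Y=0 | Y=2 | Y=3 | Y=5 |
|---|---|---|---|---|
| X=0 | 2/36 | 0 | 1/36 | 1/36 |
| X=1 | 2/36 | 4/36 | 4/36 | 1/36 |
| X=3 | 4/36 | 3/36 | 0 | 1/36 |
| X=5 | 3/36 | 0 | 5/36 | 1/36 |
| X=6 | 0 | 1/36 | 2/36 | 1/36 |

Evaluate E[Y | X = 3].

11/8

P(X = 3) = 2/9.
Σ Y·P over the event = 0·(4/36) + 2·(3/36) + 5·(1/36) = 11/36.
E[Y | X = 3] = (11/36) / (2/9) = 11/8.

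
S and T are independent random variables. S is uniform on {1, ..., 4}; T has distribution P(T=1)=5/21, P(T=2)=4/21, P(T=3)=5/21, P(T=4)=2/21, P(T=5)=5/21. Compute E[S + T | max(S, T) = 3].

P(max(S, T) = 3) = 2/7.
Summing (S+T)·P(x,y) over outcomes with max(S, T) = 3 gives 115/84.
E[S + T | max(S, T) = 3] = (115/84) / (2/7) = 115/24.

115/24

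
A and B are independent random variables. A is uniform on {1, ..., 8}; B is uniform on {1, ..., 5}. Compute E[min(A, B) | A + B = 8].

13/5

Outcomes with A + B = 8: (3,5), (4,4), (5,3), (6,2), (7,1), each with probability 1/40.
E[min(A, B) | A + B = 8] = (3 + 4 + 3 + 2 + 1) / 5 = 13/5.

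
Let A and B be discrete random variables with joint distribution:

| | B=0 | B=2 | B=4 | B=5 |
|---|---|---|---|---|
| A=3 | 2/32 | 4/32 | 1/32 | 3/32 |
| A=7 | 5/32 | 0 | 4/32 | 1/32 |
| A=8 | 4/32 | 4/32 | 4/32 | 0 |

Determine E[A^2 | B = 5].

19

P(B = 5) = 1/8.
Σ A^2·P over the event = 9·(3/32) + 49·(1/32) = 19/8.
E[A^2 | B = 5] = (19/8) / (1/8) = 19.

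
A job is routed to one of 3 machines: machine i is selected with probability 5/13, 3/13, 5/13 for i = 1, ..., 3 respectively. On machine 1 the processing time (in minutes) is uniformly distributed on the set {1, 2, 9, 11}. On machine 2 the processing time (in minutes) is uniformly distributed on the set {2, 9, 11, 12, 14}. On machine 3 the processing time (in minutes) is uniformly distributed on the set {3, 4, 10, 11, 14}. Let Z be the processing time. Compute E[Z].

1991/260

E[Z | machine 1] = (1+2+9+11)/4 = 23/4.
E[Z | machine 2] = (2+9+11+12+14)/5 = 48/5.
E[Z | machine 3] = (3+4+10+11+14)/5 = 42/5.
By the law of total expectation,
E[Z] = (5/13)·(23/4) + (3/13)·(48/5) + (5/13)·(42/5) = 1991/260.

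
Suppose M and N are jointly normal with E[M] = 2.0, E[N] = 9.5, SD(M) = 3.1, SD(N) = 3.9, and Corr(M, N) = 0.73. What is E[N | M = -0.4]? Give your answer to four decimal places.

For a bivariate normal, E[N | M=x] = μ_N + ρ·(σ_N/σ_M)·(x − μ_M).
E[N | M=-0.4] = 9.5 + (0.73)·(3.9/3.1)·(-0.4 − (2.0)) = 9.5 + (0.91839)·(-2.4) = 7.2959.

7.2959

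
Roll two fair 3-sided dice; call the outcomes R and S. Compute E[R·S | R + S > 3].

Outcomes with R + S > 3: (1,3), (2,2), (2,3), (3,1), (3,2), (3,3), each with probability 1/9.
E[R·S | R + S > 3] = (3 + 4 + 6 + 3 + 6 + 9) / 6 = 31/6.

31/6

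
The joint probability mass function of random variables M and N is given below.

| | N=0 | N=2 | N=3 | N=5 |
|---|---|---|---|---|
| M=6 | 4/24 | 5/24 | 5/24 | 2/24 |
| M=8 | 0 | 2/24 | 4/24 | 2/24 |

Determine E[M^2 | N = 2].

P(N = 2) = 7/24.
Summing M^2·P(M=x,N=y) over the conditioning event gives 77/6.
E[M^2 | N = 2] = (77/6) / (7/24) = 44.

44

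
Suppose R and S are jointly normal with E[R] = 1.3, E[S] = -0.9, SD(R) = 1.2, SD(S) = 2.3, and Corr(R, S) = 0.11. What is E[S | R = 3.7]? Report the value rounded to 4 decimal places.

-0.3940

For a bivariate normal, E[S | R=x] = μ_S + ρ·(σ_S/σ_R)·(x − μ_R).
E[S | R=3.7] = -0.9 + (0.11)·(2.3/1.2)·(3.7 − (1.3)) = -0.9 + (0.21083)·(2.4) = -0.3940.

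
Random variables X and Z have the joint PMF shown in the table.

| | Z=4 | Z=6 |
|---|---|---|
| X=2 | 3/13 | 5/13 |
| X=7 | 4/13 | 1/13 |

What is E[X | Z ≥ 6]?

17/6

P(Z ≥ 6) = 6/13.
Σ X·P over the event = 2·(5/13) + 7·(1/13) = 17/13.
E[X | Z ≥ 6] = (17/13) / (6/13) = 17/6.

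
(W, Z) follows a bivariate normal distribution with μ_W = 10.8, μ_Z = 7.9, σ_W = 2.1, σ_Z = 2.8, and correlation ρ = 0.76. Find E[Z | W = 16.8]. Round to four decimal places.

The regression of Z on W has slope ρ·σ_Z/σ_W and passes through (μ_W, μ_Z).
E[Z | W=16.8] = 7.9 + (0.76)·(2.8/2.1)·(16.8 − (10.8)) = 7.9 + (1.01333)·(6) = 13.9800.

13.9800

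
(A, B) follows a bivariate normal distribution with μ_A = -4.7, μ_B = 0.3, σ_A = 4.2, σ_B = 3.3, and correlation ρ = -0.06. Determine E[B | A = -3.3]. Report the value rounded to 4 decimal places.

E[B | A=x] = μ_B + ρ(σ_B/σ_A)(x − μ_A) for jointly normal variables.
E[B | A=-3.3] = 0.3 + (-0.06)·(3.3/4.2)·(-3.3 − (-4.7)) = 0.3 + (-0.047143)·(1.4) = 0.2340.

0.2340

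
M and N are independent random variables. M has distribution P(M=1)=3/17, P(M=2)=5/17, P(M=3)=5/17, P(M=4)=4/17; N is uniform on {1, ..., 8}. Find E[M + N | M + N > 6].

695/78

P(M + N > 6) = 39/68.
Summing (M+N)·P(x,y) over outcomes with M + N > 6 gives 695/136.
E[M + N | M + N > 6] = (695/136) / (39/68) = 695/78.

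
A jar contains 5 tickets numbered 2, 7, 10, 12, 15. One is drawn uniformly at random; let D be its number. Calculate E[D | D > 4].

11

P(D > 4) = 4/5.
Σ over the event: 7·1/5 + 10·1/5 + 12·1/5 + 15·1/5 = 44/5.
E[D | D > 4] = (44/5) / (4/5) = 11.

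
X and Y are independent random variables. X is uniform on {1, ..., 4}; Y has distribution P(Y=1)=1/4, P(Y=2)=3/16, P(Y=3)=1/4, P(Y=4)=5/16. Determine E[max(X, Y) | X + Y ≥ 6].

P(X + Y ≥ 6) = 13/32.
Summing max(X,Y)·P(x,y) over outcomes with X + Y ≥ 6 gives 25/16.
E[max(X, Y) | X + Y ≥ 6] = (25/16) / (13/32) = 50/13.

50/13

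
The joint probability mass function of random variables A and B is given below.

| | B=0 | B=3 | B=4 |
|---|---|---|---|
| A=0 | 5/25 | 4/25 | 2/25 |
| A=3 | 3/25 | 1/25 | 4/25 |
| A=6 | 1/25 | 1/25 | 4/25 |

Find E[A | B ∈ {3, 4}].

45/16

P(B ∈ {3, 4}) = 16/25.
Σ A·P over the event = 0·(4/25) + 0·(2/25) + 3·(1/25) + 3·(4/25) + 6·(1/25) + 6·(4/25) = 9/5.
E[A | B ∈ {3, 4}] = (9/5) / (16/25) = 45/16.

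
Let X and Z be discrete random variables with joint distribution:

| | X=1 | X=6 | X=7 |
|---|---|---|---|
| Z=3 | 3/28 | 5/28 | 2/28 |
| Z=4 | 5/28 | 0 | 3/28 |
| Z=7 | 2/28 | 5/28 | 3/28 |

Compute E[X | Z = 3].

47/10

P(Z = 3) = 5/14.
Σ X·P over the event = 1·(3/28) + 6·(5/28) + 7·(2/28) = 47/28.
E[X | Z = 3] = (47/28) / (5/14) = 47/10.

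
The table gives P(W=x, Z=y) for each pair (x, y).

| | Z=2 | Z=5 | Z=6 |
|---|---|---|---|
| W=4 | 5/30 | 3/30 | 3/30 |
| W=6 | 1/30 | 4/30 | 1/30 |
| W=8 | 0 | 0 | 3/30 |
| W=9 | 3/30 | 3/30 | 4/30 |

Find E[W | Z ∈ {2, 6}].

131/20

P(Z ∈ {2, 6}) = 2/3.
Σ W·P over the event = 4·(5/30) + 4·(3/30) + 6·(1/30) + 6·(1/30) + 8·(3/30) + 9·(3/30) + 9·(4/30) = 131/30.
E[W | Z ∈ {2, 6}] = (131/30) / (2/3) = 131/20.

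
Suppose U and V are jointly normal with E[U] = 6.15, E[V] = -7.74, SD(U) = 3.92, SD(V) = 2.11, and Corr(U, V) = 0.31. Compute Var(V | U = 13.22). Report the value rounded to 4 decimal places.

4.0243

Var(V | U=x) = (1 − ρ²)·σ_V².
Var(V | U=13.22) = (2.11)²·(1 − (0.31)²) = 4.4521·0.9039 = 4.0243.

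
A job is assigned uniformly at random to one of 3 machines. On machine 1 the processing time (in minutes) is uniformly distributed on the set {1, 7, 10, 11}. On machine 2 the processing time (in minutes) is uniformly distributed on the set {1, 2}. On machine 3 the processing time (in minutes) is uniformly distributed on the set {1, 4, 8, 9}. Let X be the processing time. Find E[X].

E[X | machine 1] = (1+7+10+11)/4 = 29/4.
E[X | machine 2] = (1+2)/2 = 3/2.
E[X | machine 3] = (1+4+8+9)/4 = 11/2.
By the law of total expectation,
E[X] = (1/3)·(29/4) + (1/3)·(3/2) + (1/3)·(11/2) = 19/4.

19/4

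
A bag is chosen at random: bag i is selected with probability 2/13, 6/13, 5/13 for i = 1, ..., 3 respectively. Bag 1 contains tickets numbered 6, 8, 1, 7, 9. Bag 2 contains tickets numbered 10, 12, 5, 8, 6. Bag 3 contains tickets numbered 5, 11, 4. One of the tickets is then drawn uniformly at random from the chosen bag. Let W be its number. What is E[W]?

E[W | bag 1] = (6+8+1+7+9)/5 = 31/5.
E[W | bag 2] = (10+12+5+8+6)/5 = 41/5.
E[W | bag 3] = (5+11+4)/3 = 20/3.
E[W] = (2/13)·(31/5) + (6/13)·(41/5) + (5/13)·(20/3) = 1424/195.

1424/195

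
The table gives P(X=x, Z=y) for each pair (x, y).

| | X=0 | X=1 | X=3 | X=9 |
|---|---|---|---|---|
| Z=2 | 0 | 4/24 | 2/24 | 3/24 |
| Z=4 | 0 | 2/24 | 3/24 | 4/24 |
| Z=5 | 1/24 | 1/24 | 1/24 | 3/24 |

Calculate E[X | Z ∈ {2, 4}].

P(Z ∈ {2, 4}) = 3/4.
Σ X·P over the event = 1·(4/24) + 1·(2/24) + 3·(2/24) + 3·(3/24) + 9·(3/24) + 9·(4/24) = 7/2.
E[X | Z ∈ {2, 4}] = (7/2) / (3/4) = 14/3.

14/3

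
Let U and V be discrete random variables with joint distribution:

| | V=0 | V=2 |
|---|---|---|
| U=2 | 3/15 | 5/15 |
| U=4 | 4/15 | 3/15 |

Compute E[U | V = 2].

11/4

P(V = 2) = 8/15.
Summing U·P(U=x,V=y) over the conditioning event gives 22/15.
E[U | V = 2] = (22/15) / (8/15) = 11/4.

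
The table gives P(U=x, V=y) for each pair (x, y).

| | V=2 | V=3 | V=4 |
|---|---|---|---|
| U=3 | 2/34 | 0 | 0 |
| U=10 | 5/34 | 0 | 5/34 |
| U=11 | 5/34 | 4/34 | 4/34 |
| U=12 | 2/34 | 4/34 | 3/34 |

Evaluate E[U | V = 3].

23/2

P(V = 3) = 4/17.
Σ U·P over the event = 11·(4/34) + 12·(4/34) = 46/17.
E[U | V = 3] = (46/17) / (4/17) = 23/2.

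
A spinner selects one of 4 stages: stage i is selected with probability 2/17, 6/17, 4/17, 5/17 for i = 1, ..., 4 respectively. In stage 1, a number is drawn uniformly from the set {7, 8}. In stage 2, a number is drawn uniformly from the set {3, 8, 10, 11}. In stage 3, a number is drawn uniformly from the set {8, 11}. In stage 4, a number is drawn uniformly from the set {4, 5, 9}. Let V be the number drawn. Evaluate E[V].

E[V | stage 1] = (7+8)/2 = 15/2.
E[V | stage 2] = (3+8+10+11)/4 = 8.
E[V | stage 3] = (8+11)/2 = 19/2.
E[V | stage 4] = (4+5+9)/3 = 6.
By the law of total expectation,
E[V] = (2/17)·(15/2) + (6/17)·(8) + (4/17)·(19/2) + (5/17)·(6) = 131/17.

131/17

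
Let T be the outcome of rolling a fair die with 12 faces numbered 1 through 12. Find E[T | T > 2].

Given T > 2, T is equally likely to be any of {3, 4, 5, 6, 7, 8, 9, 10, 11, 12}.
E[T | T > 2] = (3 + 4 + 5 + 6 + 7 + 8 + 9 + 10 + 11 + 12) / 10 = 15/2.

15/2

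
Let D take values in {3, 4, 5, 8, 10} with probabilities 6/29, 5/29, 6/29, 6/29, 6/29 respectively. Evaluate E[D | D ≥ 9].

P(D ≥ 9) = 6/29.
Σ over the event: 10·6/29 = 60/29.
E[D | D ≥ 9] = (60/29) / (6/29) = 10.

10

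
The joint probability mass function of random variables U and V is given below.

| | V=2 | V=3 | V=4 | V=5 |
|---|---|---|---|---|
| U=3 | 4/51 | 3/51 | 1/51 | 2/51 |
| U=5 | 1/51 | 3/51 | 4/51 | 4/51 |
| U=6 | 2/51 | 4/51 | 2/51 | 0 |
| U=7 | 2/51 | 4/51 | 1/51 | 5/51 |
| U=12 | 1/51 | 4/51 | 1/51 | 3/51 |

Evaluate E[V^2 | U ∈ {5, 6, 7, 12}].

P(U ∈ {5, 6, 7, 12}) = 41/51.
Summing V^2·P(U=x,V=y) over the conditioning event gives 587/51.
E[V^2 | U ∈ {5, 6, 7, 12}] = (587/51) / (41/51) = 587/41.

587/41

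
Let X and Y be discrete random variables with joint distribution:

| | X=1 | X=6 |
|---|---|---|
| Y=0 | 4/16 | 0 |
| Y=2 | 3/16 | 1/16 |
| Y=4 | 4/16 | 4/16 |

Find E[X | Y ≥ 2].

37/12

P(Y ≥ 2) = 3/4.
Σ X·P over the event = 1·(3/16) + 1·(4/16) + 6·(1/16) + 6·(4/16) = 37/16.
E[X | Y ≥ 2] = (37/16) / (3/4) = 37/12.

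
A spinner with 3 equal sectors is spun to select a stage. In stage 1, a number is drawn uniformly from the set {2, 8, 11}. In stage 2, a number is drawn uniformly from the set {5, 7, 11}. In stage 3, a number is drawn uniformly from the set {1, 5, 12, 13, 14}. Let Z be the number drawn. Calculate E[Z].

71/9

E[Z | stage 1] = (2+8+11)/3 = 7.
E[Z | stage 2] = (5+7+11)/3 = 23/3.
E[Z | stage 3] = (1+5+12+13+14)/5 = 9.
E[Z] = (1/3)·(7) + (1/3)·(23/3) + (1/3)·(9) = 71/9.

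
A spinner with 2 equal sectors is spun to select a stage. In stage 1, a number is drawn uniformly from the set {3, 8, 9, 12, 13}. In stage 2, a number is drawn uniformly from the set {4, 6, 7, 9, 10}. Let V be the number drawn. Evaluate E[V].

E[V | stage 1] = (3+8+9+12+13)/5 = 9.
E[V | stage 2] = (4+6+7+9+10)/5 = 36/5.
By the law of total expectation,
E[V] = (1/2)·(9) + (1/2)·(36/5) = 81/10.

81/10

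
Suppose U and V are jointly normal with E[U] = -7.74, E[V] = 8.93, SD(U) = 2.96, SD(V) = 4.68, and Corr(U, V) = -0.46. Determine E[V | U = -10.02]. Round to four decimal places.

10.5882

The regression of V on U has slope ρ·σ_V/σ_U and passes through (μ_U, μ_V).
E[V | U=-10.02] = 8.93 + (-0.46)·(4.68/2.96)·(-10.02 − (-7.74)) = 8.93 + (-0.7273)·(-2.28) = 10.5882.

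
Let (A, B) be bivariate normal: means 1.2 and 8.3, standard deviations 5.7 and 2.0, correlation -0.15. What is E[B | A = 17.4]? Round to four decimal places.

E[B | A=x] = μ_B + ρ(σ_B/σ_A)(x − μ_A) for jointly normal variables.
E[B | A=17.4] = 8.3 + (-0.15)·(2.0/5.7)·(17.4 − (1.2)) = 8.3 + (-0.052632)·(16.2) = 7.4474.

7.4474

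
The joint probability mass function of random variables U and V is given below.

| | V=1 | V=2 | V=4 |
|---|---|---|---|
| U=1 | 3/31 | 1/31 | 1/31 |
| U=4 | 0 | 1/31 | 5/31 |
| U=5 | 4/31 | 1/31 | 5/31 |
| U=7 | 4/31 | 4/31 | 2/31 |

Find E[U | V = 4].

P(V = 4) = 13/31.
Summing U·P(U=x,V=y) over the conditioning event gives 60/31.
E[U | V = 4] = (60/31) / (13/31) = 60/13.

60/13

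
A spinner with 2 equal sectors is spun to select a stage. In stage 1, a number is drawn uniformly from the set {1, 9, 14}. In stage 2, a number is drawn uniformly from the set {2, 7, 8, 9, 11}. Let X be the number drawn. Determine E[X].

77/10

E[X | stage 1] = (1+9+14)/3 = 8.
E[X | stage 2] = (2+7+8+9+11)/5 = 37/5.
E[X] = (1/2)·(8) + (1/2)·(37/5) = 77/10.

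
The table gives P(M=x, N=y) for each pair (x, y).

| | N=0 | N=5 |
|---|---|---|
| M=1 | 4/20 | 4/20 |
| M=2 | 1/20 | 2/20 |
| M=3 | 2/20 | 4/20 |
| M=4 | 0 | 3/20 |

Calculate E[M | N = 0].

12/7

P(N = 0) = 7/20.
Σ M·P over the event = 1·(4/20) + 2·(1/20) + 3·(2/20) = 3/5.
E[M | N = 0] = (3/5) / (7/20) = 12/7.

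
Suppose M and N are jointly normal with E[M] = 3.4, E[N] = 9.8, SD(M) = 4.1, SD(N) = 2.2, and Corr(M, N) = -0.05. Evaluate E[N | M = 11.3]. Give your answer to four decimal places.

9.5880

For a bivariate normal, E[N | M=x] = μ_N + ρ·(σ_N/σ_M)·(x − μ_M).
E[N | M=11.3] = 9.8 + (-0.05)·(2.2/4.1)·(11.3 − (3.4)) = 9.8 + (-0.0268293)·(7.9) = 9.5880.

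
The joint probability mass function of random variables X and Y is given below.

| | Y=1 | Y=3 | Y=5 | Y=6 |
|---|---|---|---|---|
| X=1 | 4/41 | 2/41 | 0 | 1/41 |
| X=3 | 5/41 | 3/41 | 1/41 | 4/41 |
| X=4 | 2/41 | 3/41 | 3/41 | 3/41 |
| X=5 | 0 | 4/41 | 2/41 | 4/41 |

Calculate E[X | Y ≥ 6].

P(Y ≥ 6) = 12/41.
Σ X·P over the event = 1·(1/41) + 3·(4/41) + 4·(3/41) + 5·(4/41) = 45/41.
E[X | Y ≥ 6] = (45/41) / (12/41) = 15/4.

15/4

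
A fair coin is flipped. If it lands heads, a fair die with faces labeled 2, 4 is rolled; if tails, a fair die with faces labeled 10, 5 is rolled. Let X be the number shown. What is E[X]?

21/4

E[X | heads] = (2+4)/2 = 3.
E[X | tails] = (10+5)/2 = 15/2.
E[X] = (1/2)·(3) + (1/2)·(15/2) = 21/4.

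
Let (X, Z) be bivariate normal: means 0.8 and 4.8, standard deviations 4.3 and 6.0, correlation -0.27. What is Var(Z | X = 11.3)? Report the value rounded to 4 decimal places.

33.3756

The conditional variance in a bivariate normal is σ_Z²(1 − ρ²), independent of x.
Var(Z | X=11.3) = (6.0)²·(1 − (-0.27)²) = 36·0.9271 = 33.3756.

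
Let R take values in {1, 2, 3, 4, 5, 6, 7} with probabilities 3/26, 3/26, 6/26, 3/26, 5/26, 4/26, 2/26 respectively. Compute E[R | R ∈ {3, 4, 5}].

55/14

P(R ∈ {3, 4, 5}) = 7/13.
Σ over the event: 3·3/13 + 4·3/26 + 5·5/26 = 55/26.
E[R | R ∈ {3, 4, 5}] = (55/26) / (7/13) = 55/14.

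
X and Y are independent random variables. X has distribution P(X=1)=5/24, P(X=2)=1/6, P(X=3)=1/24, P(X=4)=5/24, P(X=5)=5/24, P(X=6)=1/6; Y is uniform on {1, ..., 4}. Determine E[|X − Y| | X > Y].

143/57

P(X > Y) = 19/32.
Summing |X−Y|·P(x,y) over outcomes with X > Y gives 143/96.
E[|X − Y| | X > Y] = (143/96) / (19/32) = 143/57.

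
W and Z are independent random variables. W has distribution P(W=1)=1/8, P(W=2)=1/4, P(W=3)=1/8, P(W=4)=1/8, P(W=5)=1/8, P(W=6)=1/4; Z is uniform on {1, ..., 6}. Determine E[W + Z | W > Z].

51/7

P(W > Z) = 7/16.
Summing (W+Z)·P(x,y) over outcomes with W > Z gives 51/16.
E[W + Z | W > Z] = (51/16) / (7/16) = 51/7.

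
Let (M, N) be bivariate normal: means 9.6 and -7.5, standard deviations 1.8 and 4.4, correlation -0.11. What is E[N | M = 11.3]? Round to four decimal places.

For a bivariate normal, E[N | M=x] = μ_N + ρ·(σ_N/σ_M)·(x − μ_M).
E[N | M=11.3] = -7.5 + (-0.11)·(4.4/1.8)·(11.3 − (9.6)) = -7.5 + (-0.26889)·(1.7) = -7.9571.

-7.9571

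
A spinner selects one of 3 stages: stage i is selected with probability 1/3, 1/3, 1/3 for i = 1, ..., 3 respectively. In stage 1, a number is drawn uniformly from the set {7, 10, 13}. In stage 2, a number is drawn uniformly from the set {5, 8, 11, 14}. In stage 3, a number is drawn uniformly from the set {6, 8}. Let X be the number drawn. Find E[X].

53/6

E[X | stage 1] = (7+10+13)/3 = 10.
E[X | stage 2] = (5+8+11+14)/4 = 19/2.
E[X | stage 3] = (6+8)/2 = 7.
By the law of total expectation,
E[X] = (1/3)·(10) + (1/3)·(19/2) + (1/3)·(7) = 53/6.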